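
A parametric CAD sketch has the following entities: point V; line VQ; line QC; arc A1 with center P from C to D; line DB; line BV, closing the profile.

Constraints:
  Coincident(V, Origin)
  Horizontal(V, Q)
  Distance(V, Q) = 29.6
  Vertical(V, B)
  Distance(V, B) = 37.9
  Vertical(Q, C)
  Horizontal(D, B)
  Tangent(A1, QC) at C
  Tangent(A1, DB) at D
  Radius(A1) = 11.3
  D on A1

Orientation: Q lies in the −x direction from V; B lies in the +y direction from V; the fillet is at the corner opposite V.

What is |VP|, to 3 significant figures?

32.3

V is at the origin; VQ is horizontal with |VQ| = 29.6 and Q on the −x side, so Q = (-29.6, 0.00). V and B share the same x with |VB| = 37.9 and B on the +y side, so B = (0.00, 37.9). The virtual corner opposite V is at (-29.6, 37.9). A1 meets QC tangentially, so PC is at right angles to QC and since A1 is tangent to DB there, PD ⟂ DB, with radius 11.3, so the center P sits 11.3 in from both sides at P = (-18.3, 26.6). Then |VP| = |P − V| = 32.3.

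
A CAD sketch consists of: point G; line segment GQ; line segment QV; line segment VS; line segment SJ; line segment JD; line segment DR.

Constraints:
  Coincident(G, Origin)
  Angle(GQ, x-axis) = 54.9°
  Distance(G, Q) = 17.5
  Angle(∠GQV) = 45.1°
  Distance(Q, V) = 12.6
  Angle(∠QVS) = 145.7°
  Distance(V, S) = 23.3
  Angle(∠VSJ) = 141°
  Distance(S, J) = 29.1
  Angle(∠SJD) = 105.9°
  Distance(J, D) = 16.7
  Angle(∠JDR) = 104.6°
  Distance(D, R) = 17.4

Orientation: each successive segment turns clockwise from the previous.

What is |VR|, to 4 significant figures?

38.19

G is at the origin; GQ runs at 54.9° with length 17.5, so Q = (10.06, 14.32). ∠GQV = 45.1° gives QV at -80.00° from the x-axis; with |QV| = 12.6, V = (12.25, 1.909). ∠QVS = 145.7° gives VS at -114.3° from the x-axis; with |VS| = 23.3, S = (2.662, -19.33). ∠VSJ = 141.0° gives SJ at -153.3° from the x-axis; with |SJ| = 29.1, J = (-23.33, -32.40). ∠SJD = 105.9° gives JD at 132.6° from the x-axis; with |JD| = 16.7, D = (-34.64, -20.11). ∠JDR = 104.6° gives DR at 57.20° from the x-axis; with |DR| = 17.4, R = (-25.21, -5.483). Then |VR| = |R − V| = 38.19.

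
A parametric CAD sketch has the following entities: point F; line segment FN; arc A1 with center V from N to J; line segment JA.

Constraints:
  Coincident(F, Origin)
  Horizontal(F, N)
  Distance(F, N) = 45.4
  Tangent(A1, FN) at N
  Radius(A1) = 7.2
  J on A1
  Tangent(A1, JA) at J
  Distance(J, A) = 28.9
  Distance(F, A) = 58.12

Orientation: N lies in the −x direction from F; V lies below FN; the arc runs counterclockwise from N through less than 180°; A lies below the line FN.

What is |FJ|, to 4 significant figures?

53.13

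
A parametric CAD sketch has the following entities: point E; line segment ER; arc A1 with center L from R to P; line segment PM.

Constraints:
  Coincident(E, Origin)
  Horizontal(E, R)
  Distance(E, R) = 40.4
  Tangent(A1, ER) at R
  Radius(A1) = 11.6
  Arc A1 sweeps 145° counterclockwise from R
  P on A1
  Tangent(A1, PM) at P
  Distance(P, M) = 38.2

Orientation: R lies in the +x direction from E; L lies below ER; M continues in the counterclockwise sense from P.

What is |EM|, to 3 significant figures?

78.0

E is at the origin; ER is horizontal with |ER| = 40.4 and R on the +x side, so R = (40.4, 0.00). A1 meets ER tangentially, so LR is at right angles to ER, so L = R + (0, -11.6) = (40.4, -11.6). On A1, R sits at bearing 90° from L; a 145° counterclockwise sweep puts P at bearing 235°, so P = L + 11.6·(cos 235°, sin 235°) = (33.7, -21.1). Since A1 is tangent to PM there, LP ⟂ PM, so PM runs along (−sin 235°, cos 235°); with |PM| = 38.2, M = (65.0, -43.0). Then |EM| = |M − E| = 78.0.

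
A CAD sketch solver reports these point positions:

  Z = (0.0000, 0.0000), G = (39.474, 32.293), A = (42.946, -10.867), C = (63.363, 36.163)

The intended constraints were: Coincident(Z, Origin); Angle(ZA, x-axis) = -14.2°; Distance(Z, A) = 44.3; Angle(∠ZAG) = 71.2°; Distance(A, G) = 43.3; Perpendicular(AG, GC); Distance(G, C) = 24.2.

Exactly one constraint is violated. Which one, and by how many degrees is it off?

Perpendicular(AG, GC) — off by 4.60°.

Z = (0.00, 0.00) ✓; ZA at -14.20° ✓; |ZA| = 44.30 ✓; ∠ZAG = 71.20° ✓; |AG| = 43.30 ✓; ∠(AG, GC) = 85.40° ✗; |GC| = 24.20 ✓.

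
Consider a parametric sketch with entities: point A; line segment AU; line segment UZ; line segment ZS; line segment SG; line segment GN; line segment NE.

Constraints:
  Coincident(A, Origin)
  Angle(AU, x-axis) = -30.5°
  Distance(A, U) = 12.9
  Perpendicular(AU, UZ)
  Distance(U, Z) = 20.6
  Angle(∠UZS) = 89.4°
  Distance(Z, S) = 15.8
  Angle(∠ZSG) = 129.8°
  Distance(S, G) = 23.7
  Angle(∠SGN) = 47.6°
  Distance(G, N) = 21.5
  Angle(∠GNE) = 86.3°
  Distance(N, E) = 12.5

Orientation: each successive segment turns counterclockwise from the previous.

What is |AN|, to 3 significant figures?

4.85

∠ZSG = 129.8° gives SG at -160° from the x-axis; with |SG| = 23.7, G = (-14.4, 10.9). ∠SGN = 47.6° gives GN at -27.3° from the x-axis; with |GN| = 21.5, N = (4.75, 0.995). Then |AN| = |N − A| = 4.85.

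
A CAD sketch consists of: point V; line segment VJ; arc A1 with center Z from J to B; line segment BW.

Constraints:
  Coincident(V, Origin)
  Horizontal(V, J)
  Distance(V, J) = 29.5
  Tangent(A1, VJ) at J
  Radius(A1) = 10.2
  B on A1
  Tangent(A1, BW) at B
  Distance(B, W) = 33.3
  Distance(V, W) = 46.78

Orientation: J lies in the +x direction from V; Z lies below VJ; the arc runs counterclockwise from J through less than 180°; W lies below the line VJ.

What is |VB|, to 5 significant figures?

21.670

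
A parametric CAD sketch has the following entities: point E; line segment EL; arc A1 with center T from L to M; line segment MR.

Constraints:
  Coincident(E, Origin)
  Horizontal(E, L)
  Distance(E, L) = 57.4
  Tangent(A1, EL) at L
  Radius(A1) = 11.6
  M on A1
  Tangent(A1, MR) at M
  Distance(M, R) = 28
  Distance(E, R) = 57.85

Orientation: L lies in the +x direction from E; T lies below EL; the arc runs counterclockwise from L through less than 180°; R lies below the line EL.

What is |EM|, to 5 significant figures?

47.043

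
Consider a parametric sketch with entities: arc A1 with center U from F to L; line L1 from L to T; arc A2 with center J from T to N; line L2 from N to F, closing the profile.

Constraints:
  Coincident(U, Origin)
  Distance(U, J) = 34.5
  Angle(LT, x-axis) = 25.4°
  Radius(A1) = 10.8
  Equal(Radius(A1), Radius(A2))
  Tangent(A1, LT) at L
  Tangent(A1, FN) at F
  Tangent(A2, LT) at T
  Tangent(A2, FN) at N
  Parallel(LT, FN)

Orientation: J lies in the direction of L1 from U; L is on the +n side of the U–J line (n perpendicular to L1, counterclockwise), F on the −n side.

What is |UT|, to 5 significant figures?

36.151

The slot axis is L1's direction at 25.4°, so u = (cos 25.4°, sin 25.4°) = (0.90334, 0.42894) and n = (−sin 25.4°, cos 25.4°) = (-0.42894, 0.90334). U is at the origin and J lies 34.5 along u from U, so J = 34.5·u = (31.165, 14.798). Tangency of A1 to both parallel lines with radius 10.8 puts L and F at U ± 10.8·n: L = (-4.6325, 9.7560), F = (4.6325, -9.7560). Equal radii place T and N the same way about J: T = J + 10.8·n = (26.533, 24.554), N = J − 10.8·n = (35.798, 5.0422). Then |UT| = |T − U| = 36.151.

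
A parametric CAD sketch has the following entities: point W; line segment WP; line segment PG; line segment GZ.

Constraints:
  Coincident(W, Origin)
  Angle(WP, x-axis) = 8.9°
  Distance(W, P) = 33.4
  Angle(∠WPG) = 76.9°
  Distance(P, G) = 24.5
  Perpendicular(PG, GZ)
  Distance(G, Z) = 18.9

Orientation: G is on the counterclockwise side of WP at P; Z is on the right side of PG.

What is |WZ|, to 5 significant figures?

54.146

W is at the origin; WP runs at 8.9° with length 33.4, so P = 33.4·(cos 8.9°, sin 8.9°) = (32.998, 5.1673). ∠WPG = 76.9°, so PG runs at 8.9° + (180° − 76.9°) = 112.00° from the x-axis; with |PG| = 24.5, G = P + 24.5·(cos 112.00°, sin 112.00°) = (23.820, 27.883). PG ⟂ GZ; with |GZ| = 18.9 on the right of PG, Z = G + 18.9·(0.92718, 0.37461) = (41.344, 34.963). Then |WZ| = |Z − W| = 54.146.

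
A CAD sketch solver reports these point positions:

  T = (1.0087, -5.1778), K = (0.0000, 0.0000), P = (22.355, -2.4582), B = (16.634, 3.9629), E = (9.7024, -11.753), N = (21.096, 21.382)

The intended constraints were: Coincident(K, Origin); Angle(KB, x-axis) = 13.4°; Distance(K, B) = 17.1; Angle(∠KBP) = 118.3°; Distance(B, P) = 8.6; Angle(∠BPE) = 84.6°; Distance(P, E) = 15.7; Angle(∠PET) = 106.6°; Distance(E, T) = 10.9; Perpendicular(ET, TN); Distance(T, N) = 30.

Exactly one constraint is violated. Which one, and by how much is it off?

Distance(T, N) = 30 — off by 3.30.

K = (0.00, 0.00) ✓; KB at 13.40° ✓; |KB| = 17.10 ✓; ∠KBP = 118.3° ✓; |BP| = 8.600 ✓; ∠BPE = 84.60° ✓; |PE| = 15.70 ✓; ∠PET = 106.6° ✓; |ET| = 10.90 ✓; ∠(ET, TN) = 90.00° ✓; |TN| = 33.30 ✗.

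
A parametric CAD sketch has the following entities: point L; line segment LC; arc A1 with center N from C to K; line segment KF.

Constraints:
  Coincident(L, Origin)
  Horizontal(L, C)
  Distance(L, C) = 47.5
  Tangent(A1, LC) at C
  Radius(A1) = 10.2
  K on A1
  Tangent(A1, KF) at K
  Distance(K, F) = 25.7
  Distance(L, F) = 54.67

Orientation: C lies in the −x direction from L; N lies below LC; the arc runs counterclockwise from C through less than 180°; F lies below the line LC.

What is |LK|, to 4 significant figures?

58.02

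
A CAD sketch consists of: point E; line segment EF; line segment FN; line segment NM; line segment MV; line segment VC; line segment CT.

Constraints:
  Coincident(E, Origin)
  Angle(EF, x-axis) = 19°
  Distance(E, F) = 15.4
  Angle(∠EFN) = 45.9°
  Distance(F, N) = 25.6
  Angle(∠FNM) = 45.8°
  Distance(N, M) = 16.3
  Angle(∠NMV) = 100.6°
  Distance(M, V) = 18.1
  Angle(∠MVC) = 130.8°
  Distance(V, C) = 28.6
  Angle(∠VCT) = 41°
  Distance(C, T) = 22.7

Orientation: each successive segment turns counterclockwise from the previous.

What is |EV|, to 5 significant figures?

14.891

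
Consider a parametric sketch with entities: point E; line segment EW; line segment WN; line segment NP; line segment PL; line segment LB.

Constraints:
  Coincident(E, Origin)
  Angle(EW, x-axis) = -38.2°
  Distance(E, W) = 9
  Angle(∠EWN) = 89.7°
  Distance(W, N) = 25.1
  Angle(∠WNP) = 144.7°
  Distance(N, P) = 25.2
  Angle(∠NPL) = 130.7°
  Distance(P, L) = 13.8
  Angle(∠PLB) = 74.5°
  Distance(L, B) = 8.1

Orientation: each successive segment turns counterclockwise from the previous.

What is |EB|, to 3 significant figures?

42.9

∠NPL = 130.7° gives PL at 137° from the x-axis; with |PL| = 13.8, L = (13.6, 48.9). ∠PLB = 74.5° gives LB at -118° from the x-axis; with |LB| = 8.1, B = (9.81, 41.7). Then |EB| = |B − E| = 42.9.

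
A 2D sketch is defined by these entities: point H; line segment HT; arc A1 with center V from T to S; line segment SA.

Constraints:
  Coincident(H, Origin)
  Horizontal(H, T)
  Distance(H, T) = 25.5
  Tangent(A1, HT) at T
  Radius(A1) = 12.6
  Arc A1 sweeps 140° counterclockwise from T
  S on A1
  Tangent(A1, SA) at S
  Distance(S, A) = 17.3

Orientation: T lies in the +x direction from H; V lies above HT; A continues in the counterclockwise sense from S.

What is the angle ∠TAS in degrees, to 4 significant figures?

41.22°

H is at the origin; HT is horizontal with |HT| = 25.5 and T on the +x side, so T = (25.50, 0.000). A1 meets HT tangentially, so VT is at right angles to HT, so V = T + (0, 12.6) = (25.50, 12.60). On A1, T sits at bearing -90° from V; a 140° counterclockwise sweep puts S at bearing 50°, so S = V + 12.6·(cos 50°, sin 50°) = (33.60, 22.25). A1 meets SA tangentially, so VS is at right angles to SA, so SA runs along (−sin 50°, cos 50°); with |SA| = 17.3, A = (20.35, 33.37). Then cos ∠TAS = AT·AS / (|AT||AS|), giving 41.22°.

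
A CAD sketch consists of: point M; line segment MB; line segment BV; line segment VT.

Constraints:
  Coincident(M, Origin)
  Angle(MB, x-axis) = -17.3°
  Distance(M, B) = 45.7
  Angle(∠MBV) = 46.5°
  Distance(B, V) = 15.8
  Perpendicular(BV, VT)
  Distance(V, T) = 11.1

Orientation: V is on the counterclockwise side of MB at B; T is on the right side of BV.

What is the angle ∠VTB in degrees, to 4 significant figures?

54.91°

M is at the origin; MB runs at -17.3° with length 45.7, so B = 45.7·(cos -17.3°, sin -17.3°) = (43.63, -13.59). ∠MBV = 46.5°, so BV runs at -17.3° + (180° − 46.5°) = 116.2° from the x-axis; with |BV| = 15.8, V = B + 15.8·(cos 116.2°, sin 116.2°) = (36.66, 0.5867). BV ⟂ VT; with |VT| = 11.1 on the right of BV, T = V + 11.1·(0.8973, 0.4415) = (46.62, 5.487). Then cos ∠VTB = TV·TB / (|TV||TB|), giving 54.91°.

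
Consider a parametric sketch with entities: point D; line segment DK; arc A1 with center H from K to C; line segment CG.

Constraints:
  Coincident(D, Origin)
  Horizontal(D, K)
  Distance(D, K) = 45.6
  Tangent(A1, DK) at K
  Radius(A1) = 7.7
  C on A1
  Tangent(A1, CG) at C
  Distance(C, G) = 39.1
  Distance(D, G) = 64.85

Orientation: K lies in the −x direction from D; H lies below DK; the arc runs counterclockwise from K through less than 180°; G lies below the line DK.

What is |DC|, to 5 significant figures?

53.932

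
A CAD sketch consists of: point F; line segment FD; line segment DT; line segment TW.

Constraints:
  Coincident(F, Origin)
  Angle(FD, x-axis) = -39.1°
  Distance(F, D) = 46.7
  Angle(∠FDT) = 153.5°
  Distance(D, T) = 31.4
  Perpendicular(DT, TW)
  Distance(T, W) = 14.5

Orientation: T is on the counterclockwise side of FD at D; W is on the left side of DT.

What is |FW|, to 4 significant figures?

73.47

F is at the origin; FD runs at -39.1° with length 46.7, so D = 46.7·(cos -39.1°, sin -39.1°) = (36.24, -29.45). ∠FDT = 153.5°, so DT runs at -39.1° + (180° − 153.5°) = -12.60° from the x-axis; with |DT| = 31.4, T = D + 31.4·(cos -12.60°, sin -12.60°) = (66.89, -36.30). DT is perpendicular to TW; with |TW| = 14.5 on the left of DT, W = T + 14.5·(0.2181, 0.9759) = (70.05, -22.15). Then |FW| = |W − F| = 73.47.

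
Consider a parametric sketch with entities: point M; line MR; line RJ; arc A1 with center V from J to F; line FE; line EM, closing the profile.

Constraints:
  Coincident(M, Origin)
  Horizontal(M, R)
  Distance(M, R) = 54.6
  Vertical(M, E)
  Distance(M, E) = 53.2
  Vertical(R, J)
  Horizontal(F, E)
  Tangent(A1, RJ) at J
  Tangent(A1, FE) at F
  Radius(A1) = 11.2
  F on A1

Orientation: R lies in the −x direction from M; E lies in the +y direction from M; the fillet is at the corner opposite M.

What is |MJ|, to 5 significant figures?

68.885

M is at the origin; MR is horizontal with |MR| = 54.6 and R on the −x side, so R = (-54.600, 0.0000). M and E share the same x with |ME| = 53.2 and E on the +y side, so E = (0.0000, 53.200). The virtual corner opposite M is at (-54.600, 53.200). A1 meets RJ tangentially, so VJ is at right angles to RJ and since A1 is tangent to FE there, VF ⟂ FE, with radius 11.2, so the center V sits 11.2 in from both sides at V = (-43.400, 42.000). That places the tangent points at J = (-54.600, 42.000) on RJ and F = (-43.400, 53.200) on FE. Then |MJ| = |J − M| = 68.885.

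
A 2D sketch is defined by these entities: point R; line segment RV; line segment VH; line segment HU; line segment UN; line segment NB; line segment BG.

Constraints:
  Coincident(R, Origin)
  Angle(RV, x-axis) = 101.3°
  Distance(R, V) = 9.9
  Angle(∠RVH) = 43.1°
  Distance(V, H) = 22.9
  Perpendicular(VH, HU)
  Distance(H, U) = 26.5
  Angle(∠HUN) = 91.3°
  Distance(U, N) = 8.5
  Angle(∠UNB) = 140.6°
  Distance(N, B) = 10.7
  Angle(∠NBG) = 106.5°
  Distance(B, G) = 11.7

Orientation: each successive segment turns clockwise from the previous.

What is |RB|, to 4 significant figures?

13.38

∠HUN = 91.3° gives UN at 145.7° from the x-axis; with |UN| = 8.5, N = (-5.768, -20.38). ∠UNB = 140.6° gives NB at 106.3° from the x-axis; with |NB| = 10.7, B = (-8.771, -10.11). Then |RB| = |B − R| = 13.38.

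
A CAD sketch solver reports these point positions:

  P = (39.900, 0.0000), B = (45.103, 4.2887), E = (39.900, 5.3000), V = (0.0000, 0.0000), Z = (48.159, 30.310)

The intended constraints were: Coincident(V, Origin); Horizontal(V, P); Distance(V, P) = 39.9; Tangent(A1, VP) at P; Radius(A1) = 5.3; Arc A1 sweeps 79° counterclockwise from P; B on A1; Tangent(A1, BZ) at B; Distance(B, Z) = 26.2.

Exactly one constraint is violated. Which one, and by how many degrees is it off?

Tangent(A1, BZ) at B — off by 4.30°.

V = (0.00, 0.00) ✓; V.y = 0.00, P.y = 0.00 ✓; |VP| = 39.90 ✓; ∠(EP, PV) = 90.00° ✓; |EP| = 5.300 ✓; bearing(E→B) − bearing(E→P) = 79.00° ✓; |EB| = 5.300 ✓; ∠(EB, BZ) = 85.70° ✗; |BZ| = 26.20 ✓.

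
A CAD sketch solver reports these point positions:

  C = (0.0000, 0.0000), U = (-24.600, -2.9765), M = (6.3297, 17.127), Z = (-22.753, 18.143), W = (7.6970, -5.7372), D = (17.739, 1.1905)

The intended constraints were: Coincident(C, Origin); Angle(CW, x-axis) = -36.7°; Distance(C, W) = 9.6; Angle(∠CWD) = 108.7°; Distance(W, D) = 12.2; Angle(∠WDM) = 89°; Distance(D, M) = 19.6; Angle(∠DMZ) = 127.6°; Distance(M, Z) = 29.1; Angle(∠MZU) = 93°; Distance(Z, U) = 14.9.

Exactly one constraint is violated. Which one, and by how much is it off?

Distance(Z, U) = 14.9 — off by 6.30.

C = (0.00, 0.00) ✓; CW at -36.70° ✓; |CW| = 9.600 ✓; ∠CWD = 108.7° ✓; |WD| = 12.20 ✓; ∠WDM = 89.00° ✓; |DM| = 19.60 ✓; ∠DMZ = 127.6° ✓; |MZ| = 29.10 ✓; ∠MZU = 93.00° ✓; |ZU| = 21.20 ✗.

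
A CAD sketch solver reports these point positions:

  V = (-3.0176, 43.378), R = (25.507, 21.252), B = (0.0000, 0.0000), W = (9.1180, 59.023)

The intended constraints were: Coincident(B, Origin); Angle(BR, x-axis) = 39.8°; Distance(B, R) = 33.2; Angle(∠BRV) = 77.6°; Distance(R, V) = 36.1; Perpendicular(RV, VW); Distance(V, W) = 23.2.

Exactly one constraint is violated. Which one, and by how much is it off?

Distance(V, W) = 23.2 — off by 3.40.

B = (0.00, 0.00) ✓; BR at 39.80° ✓; |BR| = 33.20 ✓; ∠BRV = 77.60° ✓; |RV| = 36.10 ✓; ∠(RV, VW) = 90.00° ✓; |VW| = 19.80 ✗.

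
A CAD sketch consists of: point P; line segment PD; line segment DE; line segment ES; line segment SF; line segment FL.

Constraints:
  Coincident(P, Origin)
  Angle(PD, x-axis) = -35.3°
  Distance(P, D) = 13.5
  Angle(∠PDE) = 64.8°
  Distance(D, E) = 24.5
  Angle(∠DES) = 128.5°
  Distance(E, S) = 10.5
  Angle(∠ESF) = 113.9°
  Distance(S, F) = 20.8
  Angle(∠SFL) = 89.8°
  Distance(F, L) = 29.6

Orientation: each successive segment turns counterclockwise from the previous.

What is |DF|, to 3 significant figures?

34.2

P is at the origin; PD runs at -35.3° with length 13.5, so D = (11.0, -7.80). ∠PDE = 64.8° gives DE at 79.9° from the x-axis; with |DE| = 24.5, E = (15.3, 16.3). ∠DES = 128.5° gives ES at 131° from the x-axis; with |ES| = 10.5, S = (8.37, 24.2). ∠ESF = 113.9° gives SF at -162° from the x-axis; with |SF| = 20.8, F = (-11.5, 17.9). Then |DF| = |F − D| = 34.2.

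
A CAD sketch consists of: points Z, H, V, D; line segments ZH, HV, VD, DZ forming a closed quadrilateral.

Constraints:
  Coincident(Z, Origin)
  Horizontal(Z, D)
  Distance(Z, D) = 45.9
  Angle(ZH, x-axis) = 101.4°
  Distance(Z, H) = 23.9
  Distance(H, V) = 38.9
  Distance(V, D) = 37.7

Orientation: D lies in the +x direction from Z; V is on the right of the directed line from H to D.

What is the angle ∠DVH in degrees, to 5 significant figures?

93.463°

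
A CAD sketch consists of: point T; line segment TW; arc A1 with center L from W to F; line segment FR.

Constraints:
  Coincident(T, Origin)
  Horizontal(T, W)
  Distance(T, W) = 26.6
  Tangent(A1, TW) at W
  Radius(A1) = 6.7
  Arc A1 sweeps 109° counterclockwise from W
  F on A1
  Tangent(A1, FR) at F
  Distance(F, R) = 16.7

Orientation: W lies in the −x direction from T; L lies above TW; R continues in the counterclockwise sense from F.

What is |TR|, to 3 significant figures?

35.6

T is at the origin; T and W share the same y with |TW| = 26.6 and W on the −x side, so W = (-26.6, 0.00). Tangency of A1 to TW means the radius LW is perpendicular to TW, so L = W + (0, 6.7) = (-26.6, 6.70). On A1, W sits at bearing -90° from L; a 109° counterclockwise sweep puts F at bearing 19°, so F = L + 6.7·(cos 19°, sin 19°) = (-20.3, 8.88). A1 meets FR tangentially, so LF is at right angles to FR, so FR runs along (−sin 19°, cos 19°); with |FR| = 16.7, R = (-25.7, 24.7). Then |TR| = |R − T| = 35.6.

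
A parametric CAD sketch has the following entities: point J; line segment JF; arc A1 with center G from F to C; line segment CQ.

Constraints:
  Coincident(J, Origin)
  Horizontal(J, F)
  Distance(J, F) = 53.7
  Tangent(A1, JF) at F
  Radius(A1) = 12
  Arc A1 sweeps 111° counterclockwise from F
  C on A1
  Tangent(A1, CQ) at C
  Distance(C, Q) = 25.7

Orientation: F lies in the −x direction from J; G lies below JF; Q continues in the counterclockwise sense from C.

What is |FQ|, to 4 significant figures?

40.34

On A1, F sits at bearing 90° from G; a 111° counterclockwise sweep puts C at bearing 201°, so C = G + 12.0·(cos 201°, sin 201°) = (-64.90, -16.30). Tangency of A1 to CQ means the radius GC is perpendicular to CQ, so CQ runs along (−sin 201°, cos 201°); with |CQ| = 25.7, Q = (-55.69, -40.29). Then |FQ| = |Q − F| = 40.34.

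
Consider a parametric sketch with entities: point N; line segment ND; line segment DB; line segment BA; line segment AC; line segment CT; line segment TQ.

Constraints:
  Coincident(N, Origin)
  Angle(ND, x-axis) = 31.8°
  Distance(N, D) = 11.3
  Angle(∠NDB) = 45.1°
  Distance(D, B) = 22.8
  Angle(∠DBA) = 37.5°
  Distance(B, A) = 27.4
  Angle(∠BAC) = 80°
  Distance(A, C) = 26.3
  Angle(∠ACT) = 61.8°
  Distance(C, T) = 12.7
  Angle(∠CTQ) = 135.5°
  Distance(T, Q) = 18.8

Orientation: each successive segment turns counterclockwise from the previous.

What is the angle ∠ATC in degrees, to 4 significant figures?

89.33°

N is at the origin; ND runs at 31.8° with length 11.3, so D = (9.604, 5.955). ∠NDB = 45.1° gives DB at 166.7° from the x-axis; with |DB| = 22.8, B = (-12.58, 11.20). ∠DBA = 37.5° gives BA at -50.80° from the x-axis; with |BA| = 27.4, A = (4.733, -10.03). ∠BAC = 80.0° gives AC at 49.20° from the x-axis; with |AC| = 26.3, C = (21.92, 9.875). ∠ACT = 61.8° gives CT at 167.4° from the x-axis; with |CT| = 12.7, T = (9.524, 12.65). Then cos ∠ATC = TA·TC / (|TA||TC|), giving 89.33°.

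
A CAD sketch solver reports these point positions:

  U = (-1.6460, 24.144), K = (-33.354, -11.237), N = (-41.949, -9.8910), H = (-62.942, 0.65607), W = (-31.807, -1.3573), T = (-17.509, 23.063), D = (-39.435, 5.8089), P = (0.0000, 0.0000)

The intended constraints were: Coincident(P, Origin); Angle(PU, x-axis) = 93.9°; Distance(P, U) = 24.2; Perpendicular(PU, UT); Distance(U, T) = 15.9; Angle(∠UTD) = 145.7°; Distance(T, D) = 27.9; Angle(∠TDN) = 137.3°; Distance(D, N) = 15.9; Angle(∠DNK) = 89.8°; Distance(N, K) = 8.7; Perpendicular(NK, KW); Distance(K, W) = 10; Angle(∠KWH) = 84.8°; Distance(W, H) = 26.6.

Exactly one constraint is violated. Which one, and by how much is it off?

Distance(W, H) = 26.6 — off by 4.60.

P = (0.00, 0.00) ✓; PU at 93.90° ✓; |PU| = 24.20 ✓; ∠(PU, UT) = 90.00° ✓; |UT| = 15.90 ✓; ∠UTD = 145.7° ✓; |TD| = 27.90 ✓; ∠TDN = 137.3° ✓; |DN| = 15.90 ✓; ∠DNK = 89.80° ✓; |NK| = 8.700 ✓; ∠(NK, KW) = 90.00° ✓; |KW| = 10.00 ✓; ∠KWH = 84.80° ✓; |WH| = 31.20 ✗.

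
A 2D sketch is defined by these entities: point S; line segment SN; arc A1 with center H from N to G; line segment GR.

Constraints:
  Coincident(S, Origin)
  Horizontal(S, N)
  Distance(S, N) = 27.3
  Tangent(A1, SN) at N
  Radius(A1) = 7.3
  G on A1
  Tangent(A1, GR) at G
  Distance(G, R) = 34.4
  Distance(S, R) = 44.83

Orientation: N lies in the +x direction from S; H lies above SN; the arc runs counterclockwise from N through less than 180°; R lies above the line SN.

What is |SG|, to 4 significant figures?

35.42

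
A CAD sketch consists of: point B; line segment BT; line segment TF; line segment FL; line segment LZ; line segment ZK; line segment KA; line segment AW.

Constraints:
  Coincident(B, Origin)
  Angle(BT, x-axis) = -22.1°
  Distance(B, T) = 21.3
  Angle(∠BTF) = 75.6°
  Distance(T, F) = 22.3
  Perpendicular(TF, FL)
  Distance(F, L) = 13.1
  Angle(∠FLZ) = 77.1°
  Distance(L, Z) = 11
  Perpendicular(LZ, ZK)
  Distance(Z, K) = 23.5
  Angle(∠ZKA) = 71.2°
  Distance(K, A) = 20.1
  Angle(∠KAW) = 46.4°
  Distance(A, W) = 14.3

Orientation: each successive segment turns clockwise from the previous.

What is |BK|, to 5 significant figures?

34.855

B is at the origin; BT runs at -22.1° with length 21.3, so T = (19.735, -8.0136). ∠BTF = 75.6° gives TF at -126.50° from the x-axis; with |TF| = 22.3, F = (6.4705, -25.940). The perpendicularity gives FL at right angles to TF, so FL runs at 143.50°; with |FL| = 13.1, L = (-4.0600, -18.147). ∠FLZ = 77.1° gives LZ at 40.600° from the x-axis; with |LZ| = 11.0, Z = (4.2920, -10.989). The perpendicularity gives ZK at right angles to LZ, so ZK runs at -49.400°; with |ZK| = 23.5, K = (19.585, -28.832). Then |BK| = |K − B| = 34.855.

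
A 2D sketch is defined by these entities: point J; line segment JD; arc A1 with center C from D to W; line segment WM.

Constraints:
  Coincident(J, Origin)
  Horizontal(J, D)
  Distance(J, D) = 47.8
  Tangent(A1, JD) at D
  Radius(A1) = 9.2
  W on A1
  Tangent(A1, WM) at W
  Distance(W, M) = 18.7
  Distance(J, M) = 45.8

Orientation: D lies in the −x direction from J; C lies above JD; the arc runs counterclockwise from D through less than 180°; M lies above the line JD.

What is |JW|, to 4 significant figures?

39.54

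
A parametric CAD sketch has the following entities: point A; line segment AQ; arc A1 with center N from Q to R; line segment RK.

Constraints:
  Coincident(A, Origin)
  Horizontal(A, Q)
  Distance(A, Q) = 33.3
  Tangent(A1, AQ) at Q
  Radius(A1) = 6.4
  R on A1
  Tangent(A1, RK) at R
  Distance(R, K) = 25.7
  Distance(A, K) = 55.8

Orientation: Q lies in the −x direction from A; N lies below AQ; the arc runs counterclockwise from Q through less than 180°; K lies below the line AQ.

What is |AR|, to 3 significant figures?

39.5

Checks: |NQ| = 6.400 ✓; |NR| = 6.400 ✓; ∠(NR, RK) = 90.00° ✓; |RK| = 25.70 ✓; |AK| = 55.80 ✓.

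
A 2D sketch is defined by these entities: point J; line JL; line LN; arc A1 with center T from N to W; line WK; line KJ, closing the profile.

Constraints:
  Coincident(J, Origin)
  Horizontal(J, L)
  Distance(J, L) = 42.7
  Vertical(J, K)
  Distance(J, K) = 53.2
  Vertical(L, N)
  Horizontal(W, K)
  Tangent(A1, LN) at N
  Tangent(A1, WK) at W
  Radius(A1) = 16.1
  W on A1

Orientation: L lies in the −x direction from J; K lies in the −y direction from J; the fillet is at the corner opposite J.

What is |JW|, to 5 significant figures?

59.479

J is at the origin; J and L share the same y with |JL| = 42.7 and L on the −x side, so L = (-42.700, 0.0000). JK is vertical with |JK| = 53.2 and K on the −y side, so K = (0.0000, -53.200). The virtual corner opposite J is at (-42.700, -53.200). A1 meets LN tangentially, so TN is at right angles to LN and A1 meets WK tangentially, so TW is at right angles to WK, with radius 16.1, so the center T sits 16.1 in from both sides at T = (-26.600, -37.100). That places the tangent points at N = (-42.700, -37.100) on LN and W = (-26.600, -53.200) on WK. Then |JW| = |W − J| = 59.479.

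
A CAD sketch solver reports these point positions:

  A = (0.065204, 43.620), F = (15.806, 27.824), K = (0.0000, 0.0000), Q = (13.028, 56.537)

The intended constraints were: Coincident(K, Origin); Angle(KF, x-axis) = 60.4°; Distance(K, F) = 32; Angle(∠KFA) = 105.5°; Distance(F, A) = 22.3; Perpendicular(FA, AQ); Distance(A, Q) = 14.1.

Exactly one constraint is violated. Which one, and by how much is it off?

Distance(A, Q) = 14.1 — off by 4.20.

K = (0.00, 0.00) ✓; KF at 60.40° ✓; |KF| = 32.00 ✓; ∠KFA = 105.5° ✓; |FA| = 22.30 ✓; ∠(FA, AQ) = 90.00° ✓; |AQ| = 18.30 ✗.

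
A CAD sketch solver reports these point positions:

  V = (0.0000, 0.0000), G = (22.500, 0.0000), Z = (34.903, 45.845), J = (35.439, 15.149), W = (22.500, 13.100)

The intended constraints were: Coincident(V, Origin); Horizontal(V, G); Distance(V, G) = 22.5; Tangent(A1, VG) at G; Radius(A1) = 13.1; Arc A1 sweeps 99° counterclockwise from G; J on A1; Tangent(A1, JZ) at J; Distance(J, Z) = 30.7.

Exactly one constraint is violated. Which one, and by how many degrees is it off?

Tangent(A1, JZ) at J — off by 8.00°.

V = (0.00, 0.00) ✓; V.y = 0.00, G.y = 0.00 ✓; |VG| = 22.50 ✓; ∠(WG, GV) = 90.00° ✓; |WG| = 13.10 ✓; bearing(W→J) − bearing(W→G) = 99.00° ✓; |WJ| = 13.10 ✓; ∠(WJ, JZ) = 98.00° ✗; |JZ| = 30.70 ✓.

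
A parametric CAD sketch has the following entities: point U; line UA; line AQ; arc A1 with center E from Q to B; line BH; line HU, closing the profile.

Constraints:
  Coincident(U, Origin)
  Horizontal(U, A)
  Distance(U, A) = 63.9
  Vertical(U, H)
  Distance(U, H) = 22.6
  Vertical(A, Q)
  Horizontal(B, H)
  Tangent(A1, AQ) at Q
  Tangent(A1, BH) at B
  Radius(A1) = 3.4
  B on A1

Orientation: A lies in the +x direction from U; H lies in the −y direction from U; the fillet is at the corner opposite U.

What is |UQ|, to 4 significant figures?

66.72

U is at the origin; UA is horizontal with |UA| = 63.9 and A on the +x side, so A = (63.90, 0.000). U and H share the same x with |UH| = 22.6 and H on the −y side, so H = (0.000, -22.60). The virtual corner opposite U is at (63.90, -22.60). Since A1 is tangent to AQ there, EQ ⟂ AQ and A1 meets BH tangentially, so EB is at right angles to BH, with radius 3.4, so the center E sits 3.4 in from both sides at E = (60.50, -19.20). That places the tangent points at Q = (63.90, -19.20) on AQ and B = (60.50, -22.60) on BH. Then |UQ| = |Q − U| = 66.72.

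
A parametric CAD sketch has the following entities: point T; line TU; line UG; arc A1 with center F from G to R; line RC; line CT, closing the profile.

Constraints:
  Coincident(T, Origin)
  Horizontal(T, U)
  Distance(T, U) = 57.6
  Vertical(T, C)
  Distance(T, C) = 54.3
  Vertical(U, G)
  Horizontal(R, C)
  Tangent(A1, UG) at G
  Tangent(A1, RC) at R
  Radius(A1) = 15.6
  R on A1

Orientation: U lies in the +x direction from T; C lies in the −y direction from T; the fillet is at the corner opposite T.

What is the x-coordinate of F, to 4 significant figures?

42.00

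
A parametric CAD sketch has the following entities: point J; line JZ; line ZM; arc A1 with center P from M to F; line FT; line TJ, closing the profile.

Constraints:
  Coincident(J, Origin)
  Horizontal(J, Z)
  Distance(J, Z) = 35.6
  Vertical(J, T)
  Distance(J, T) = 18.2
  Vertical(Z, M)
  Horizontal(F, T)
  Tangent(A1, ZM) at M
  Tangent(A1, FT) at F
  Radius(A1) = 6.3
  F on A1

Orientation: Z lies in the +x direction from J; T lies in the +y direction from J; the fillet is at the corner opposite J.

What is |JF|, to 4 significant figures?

34.49

J is at the origin; J and Z share the same y with |JZ| = 35.6 and Z on the +x side, so Z = (35.60, 0.000). JT is vertical with |JT| = 18.2 and T on the +y side, so T = (0.000, 18.20). The virtual corner opposite J is at (35.60, 18.20). A1 meets ZM tangentially, so PM is at right angles to ZM and since A1 is tangent to FT there, PF ⟂ FT, with radius 6.3, so the center P sits 6.3 in from both sides at P = (29.30, 11.90). That places the tangent points at M = (35.60, 11.90) on ZM and F = (29.30, 18.20) on FT. Then |JF| = |F − J| = 34.49.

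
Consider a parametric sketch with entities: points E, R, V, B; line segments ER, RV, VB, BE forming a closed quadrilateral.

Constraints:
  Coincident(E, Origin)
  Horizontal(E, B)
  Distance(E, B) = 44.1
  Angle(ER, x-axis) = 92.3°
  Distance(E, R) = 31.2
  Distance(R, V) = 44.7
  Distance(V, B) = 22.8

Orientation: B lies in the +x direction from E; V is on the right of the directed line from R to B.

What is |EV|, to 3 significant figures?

23.3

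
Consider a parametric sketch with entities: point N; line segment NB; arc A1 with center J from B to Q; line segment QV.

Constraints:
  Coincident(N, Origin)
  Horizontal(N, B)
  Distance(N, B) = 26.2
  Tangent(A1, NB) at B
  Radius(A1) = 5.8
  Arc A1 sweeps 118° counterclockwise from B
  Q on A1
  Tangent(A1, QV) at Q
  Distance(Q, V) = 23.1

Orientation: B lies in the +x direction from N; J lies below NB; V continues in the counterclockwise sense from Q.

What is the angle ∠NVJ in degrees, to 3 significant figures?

33.9°

N is at the origin; N and B share the same y with |NB| = 26.2 and B on the +x side, so B = (26.2, 0.00). A1 meets NB tangentially, so JB is at right angles to NB, so J = B + (0, -5.8) = (26.2, -5.80). On A1, B sits at bearing 90° from J; a 118° counterclockwise sweep puts Q at bearing 208°, so Q = J + 5.8·(cos 208°, sin 208°) = (21.1, -8.52). A1 meets QV tangentially, so JQ is at right angles to QV, so QV runs along (−sin 208°, cos 208°); with |QV| = 23.1, V = (31.9, -28.9). Then cos ∠NVJ = VN·VJ / (|VN||VJ|), giving 33.9°.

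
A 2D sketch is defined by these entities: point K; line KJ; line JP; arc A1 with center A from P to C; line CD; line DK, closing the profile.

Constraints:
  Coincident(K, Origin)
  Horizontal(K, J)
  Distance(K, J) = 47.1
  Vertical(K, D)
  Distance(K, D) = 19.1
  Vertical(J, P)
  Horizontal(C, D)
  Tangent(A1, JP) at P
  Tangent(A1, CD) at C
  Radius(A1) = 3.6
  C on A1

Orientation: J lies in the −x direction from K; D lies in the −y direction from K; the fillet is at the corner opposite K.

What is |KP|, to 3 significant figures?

49.6

K is at the origin; KJ is horizontal with |KJ| = 47.1 and J on the −x side, so J = (-47.1, 0.00). K and D share the same x with |KD| = 19.1 and D on the −y side, so D = (0.00, -19.1). The virtual corner opposite K is at (-47.1, -19.1). Since A1 is tangent to JP there, AP ⟂ JP and since A1 is tangent to CD there, AC ⟂ CD, with radius 3.6, so the center A sits 3.6 in from both sides at A = (-43.5, -15.5). That places the tangent points at P = (-47.1, -15.5) on JP and C = (-43.5, -19.1) on CD. Then |KP| = |P − K| = 49.6.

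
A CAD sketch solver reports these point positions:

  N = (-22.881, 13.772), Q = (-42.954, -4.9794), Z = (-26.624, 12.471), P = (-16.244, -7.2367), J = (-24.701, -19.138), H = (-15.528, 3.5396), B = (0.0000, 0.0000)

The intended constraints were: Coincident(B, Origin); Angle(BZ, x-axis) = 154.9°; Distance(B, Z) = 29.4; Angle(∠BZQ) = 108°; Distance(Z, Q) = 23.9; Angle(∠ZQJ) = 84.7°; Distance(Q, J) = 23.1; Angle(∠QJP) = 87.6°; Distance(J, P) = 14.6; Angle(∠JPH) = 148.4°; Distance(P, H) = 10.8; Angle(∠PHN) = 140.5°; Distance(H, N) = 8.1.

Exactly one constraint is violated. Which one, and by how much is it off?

Distance(H, N) = 8.1 — off by 4.50.

B = (0.00, 0.00) ✓; BZ at 154.9° ✓; |BZ| = 29.40 ✓; ∠BZQ = 108.0° ✓; |ZQ| = 23.90 ✓; ∠ZQJ = 84.70° ✓; |QJ| = 23.10 ✓; ∠QJP = 87.60° ✓; |JP| = 14.60 ✓; ∠JPH = 148.4° ✓; |PH| = 10.80 ✓; ∠PHN = 140.5° ✓; |HN| = 12.60 ✗.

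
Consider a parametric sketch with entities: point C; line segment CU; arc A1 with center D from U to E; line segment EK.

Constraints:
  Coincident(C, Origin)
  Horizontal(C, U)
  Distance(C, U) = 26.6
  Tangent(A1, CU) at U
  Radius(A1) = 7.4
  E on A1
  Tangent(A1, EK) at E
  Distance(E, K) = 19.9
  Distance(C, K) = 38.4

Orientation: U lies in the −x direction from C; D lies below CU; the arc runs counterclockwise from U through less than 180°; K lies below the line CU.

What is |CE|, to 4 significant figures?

34.96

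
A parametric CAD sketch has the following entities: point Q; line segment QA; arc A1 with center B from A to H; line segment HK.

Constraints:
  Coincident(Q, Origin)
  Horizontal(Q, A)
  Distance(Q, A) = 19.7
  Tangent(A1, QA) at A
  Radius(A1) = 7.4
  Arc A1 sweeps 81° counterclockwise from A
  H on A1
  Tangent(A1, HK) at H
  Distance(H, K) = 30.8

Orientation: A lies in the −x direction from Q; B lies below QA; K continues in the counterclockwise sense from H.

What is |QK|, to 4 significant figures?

48.55

Q is at the origin; QA is horizontal with |QA| = 19.7 and A on the −x side, so A = (-19.70, 0.000). Since A1 is tangent to QA there, BA ⟂ QA, so B = A + (0, -7.4) = (-19.70, -7.400). On A1, A sits at bearing 90° from B; an 81° counterclockwise sweep puts H at bearing 171°, so H = B + 7.4·(cos 171°, sin 171°) = (-27.01, -6.242). The tangent condition forces BH to be normal to HK, so HK runs along (−sin 171°, cos 171°); with |HK| = 30.8, K = (-31.83, -36.66). Then |QK| = |K − Q| = 48.55.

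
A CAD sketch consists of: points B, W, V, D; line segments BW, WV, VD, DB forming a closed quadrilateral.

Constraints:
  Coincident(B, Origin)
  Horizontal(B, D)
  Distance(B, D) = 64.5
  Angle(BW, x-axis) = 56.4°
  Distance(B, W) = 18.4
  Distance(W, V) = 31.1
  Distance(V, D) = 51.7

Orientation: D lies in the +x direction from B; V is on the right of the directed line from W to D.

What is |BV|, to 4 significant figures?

21.58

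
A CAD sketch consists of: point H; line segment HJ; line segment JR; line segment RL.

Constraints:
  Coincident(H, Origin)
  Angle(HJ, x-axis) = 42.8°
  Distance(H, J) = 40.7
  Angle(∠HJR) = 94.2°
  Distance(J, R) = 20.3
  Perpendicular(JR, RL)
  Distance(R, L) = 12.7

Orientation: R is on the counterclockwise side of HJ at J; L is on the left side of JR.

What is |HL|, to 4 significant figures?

36.33

∠HJR = 94.2°, so JR runs at 42.8° + (180° − 94.2°) = 128.6° from the x-axis; with |JR| = 20.3, R = J + 20.3·(cos 128.6°, sin 128.6°) = (17.20, 43.52). The perpendicularity gives RL at right angles to JR; with |RL| = 12.7 on the left of JR, L = R + 12.7·(-0.7815, -0.6239) = (7.273, 35.59). Then |HL| = |L − H| = 36.33.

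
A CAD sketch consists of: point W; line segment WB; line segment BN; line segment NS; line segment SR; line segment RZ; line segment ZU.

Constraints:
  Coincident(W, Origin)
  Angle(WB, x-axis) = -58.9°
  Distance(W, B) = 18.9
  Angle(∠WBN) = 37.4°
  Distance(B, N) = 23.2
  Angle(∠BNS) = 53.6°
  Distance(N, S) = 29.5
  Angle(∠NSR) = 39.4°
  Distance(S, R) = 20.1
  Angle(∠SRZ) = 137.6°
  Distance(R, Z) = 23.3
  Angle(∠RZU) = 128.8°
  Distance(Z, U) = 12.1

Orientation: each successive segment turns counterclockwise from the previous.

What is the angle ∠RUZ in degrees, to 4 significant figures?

34.22°

W is at the origin; WB runs at -58.9° with length 18.9, so B = (9.762, -16.18). ∠WBN = 37.4° gives BN at 83.70° from the x-axis; with |BN| = 23.2, N = (12.31, 6.876). ∠BNS = 53.6° gives NS at -149.9° from the x-axis; with |NS| = 29.5, S = (-13.21, -7.918). ∠NSR = 39.4° gives SR at -9.300° from the x-axis; with |SR| = 20.1, R = (6.622, -11.17). ∠SRZ = 137.6° gives RZ at 33.10° from the x-axis; with |RZ| = 23.3, Z = (26.14, 1.558). ∠RZU = 128.8° gives ZU at 84.30° from the x-axis; with |ZU| = 12.1, U = (27.34, 13.60). Then cos ∠RUZ = UR·UZ / (|UR||UZ|), giving 34.22°.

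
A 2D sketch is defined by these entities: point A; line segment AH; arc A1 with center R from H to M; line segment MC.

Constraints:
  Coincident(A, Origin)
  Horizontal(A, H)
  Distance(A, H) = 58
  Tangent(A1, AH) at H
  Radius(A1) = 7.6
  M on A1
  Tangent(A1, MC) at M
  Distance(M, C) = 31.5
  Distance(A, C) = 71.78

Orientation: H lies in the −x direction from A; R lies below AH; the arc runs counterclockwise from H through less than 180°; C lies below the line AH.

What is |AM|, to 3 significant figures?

66.1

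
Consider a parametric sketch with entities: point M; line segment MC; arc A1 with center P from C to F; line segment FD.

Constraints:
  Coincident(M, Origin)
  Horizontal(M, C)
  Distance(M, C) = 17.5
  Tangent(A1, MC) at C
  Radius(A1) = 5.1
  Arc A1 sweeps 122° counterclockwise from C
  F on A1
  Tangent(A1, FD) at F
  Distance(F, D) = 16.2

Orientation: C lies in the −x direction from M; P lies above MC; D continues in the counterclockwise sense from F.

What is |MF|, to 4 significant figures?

15.31

M is at the origin; M and C share the same y with |MC| = 17.5 and C on the −x side, so C = (-17.50, 0.000). The tangent condition forces PC to be normal to MC, so P = C + (0, 5.1) = (-17.50, 5.100). On A1, C sits at bearing -90° from P; a 122° counterclockwise sweep puts F at bearing 32°, so F = P + 5.1·(cos 32°, sin 32°) = (-13.17, 7.803). Then |MF| = |F − M| = 15.31.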